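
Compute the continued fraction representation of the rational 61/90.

Run the Euclidean algorithm on 61 and 90; the successive quotients are the partial quotients a_0, a_1, ... (each step inverts the fractional part left over by the previous one):
  61 = 0*90 + 61, so a_0 = 0.
  90 = 1*61 + 29, so a_1 = 1.
  61 = 2*29 + 3, so a_2 = 2.
  29 = 9*3 + 2, so a_3 = 9.
  3 = 1*2 + 1, so a_4 = 1.
  2 = 2*1 + 0, so a_5 = 2.
The remainder reaches 0 after 6 divisions, so the expansion has 6 partial quotients, read off in order.

[0; 1, 2, 9, 1, 2]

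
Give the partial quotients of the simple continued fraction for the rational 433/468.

[0; 1, 12, 2, 1, 2, 4]

Run the Euclidean algorithm on 433 and 468; the successive quotients are the partial quotients a_0, a_1, ... (each step inverts the fractional part left over by the previous one):
  433 = 0*468 + 433, so a_0 = 0.
  468 = 1*433 + 35, so a_1 = 1.
  433 = 12*35 + 13, so a_2 = 12.
  35 = 2*13 + 9, so a_3 = 2.
  13 = 1*9 + 4, so a_4 = 1.
  9 = 2*4 + 1, so a_5 = 2.
  4 = 4*1 + 0, so a_6 = 4.
The remainder reaches 0 after 7 divisions, so the expansion has 7 partial quotients, read off in order.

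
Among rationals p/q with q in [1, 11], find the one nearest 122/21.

Expand x = 122/21 as a continued fraction with the Euclidean algorithm:
  122 = 5*21 + 17, so a_0 = 5.
  21 = 1*17 + 4, so a_1 = 1.
  17 = 4*4 + 1, so a_2 = 4.
  4 = 4*1 + 0, so a_3 = 4.
so x = [5; 1, 4, 4].
Convergents (p_i = a_i*p_{i-1} + p_{i-2}, q_i = a_i*q_{i-1} + q_{i-2} with p_{-2}=0, p_{-1}=1, q_{-2}=1, q_{-1}=0), until the denominator exceeds 11:
  i=0: a_0=5, p_0 = 5*1 + 0 = 5, q_0 = 5*0 + 1 = 1.
  i=1: a_1=1, p_1 = 1*5 + 1 = 6, q_1 = 1*1 + 0 = 1.
  i=2: a_2=4, p_2 = 4*6 + 5 = 29, q_2 = 4*1 + 1 = 5.
  i=3: a_3=4, p_3 = 4*29 + 6 = 122, q_3 = 4*5 + 1 = 21.
q_3 = 21 > 11, so the last convergent with denominator <= 11 is p_2/q_2 = 29/5.
The closest fraction with denominator <= 11 is either p_2/q_2 or the intermediate fraction (k*p_2 + p_1)/(k*q_2 + q_1) with the largest k >= 1 whose denominator stays <= 11; these approach x as k grows, and every other convergent or intermediate fraction in range is farther away.
Largest k: floor((11 - q_1)/q_2) = floor((11 - 1)/5) = 2.
That gives (2*29 + 6)/(2*5 + 1) = 64/11.
Compare the errors: |x - 29/5| = |122*5 - 29*21|/(21*5) = 1/105, and |x - 64/11| = |122*11 - 64*21|/(21*11) = 2/231.
Cross-multiplying, 2*105 = 210 < 231 = 1*231, so 2/231 is smaller: the intermediate fraction 64/11 is closer to x than 29/5.

64/11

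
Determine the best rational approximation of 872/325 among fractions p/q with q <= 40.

51/19

Expand x = 872/325 as a continued fraction with the Euclidean algorithm:
  872 = 2*325 + 222, so a_0 = 2.
  325 = 1*222 + 103, so a_1 = 1.
  222 = 2*103 + 16, so a_2 = 2.
  103 = 6*16 + 7, so a_3 = 6.
  16 = 2*7 + 2, so a_4 = 2.
  7 = 3*2 + 1, so a_5 = 3.
  2 = 2*1 + 0, so a_6 = 2.
so x = [2; 1, 2, 6, 2, 3, 2].
Convergents (p_i = a_i*p_{i-1} + p_{i-2}, q_i = a_i*q_{i-1} + q_{i-2} with p_{-2}=0, p_{-1}=1, q_{-2}=1, q_{-1}=0), until the denominator exceeds 40:
  i=0: a_0=2, p_0 = 2*1 + 0 = 2, q_0 = 2*0 + 1 = 1.
  i=1: a_1=1, p_1 = 1*2 + 1 = 3, q_1 = 1*1 + 0 = 1.
  i=2: a_2=2, p_2 = 2*3 + 2 = 8, q_2 = 2*1 + 1 = 3.
  i=3: a_3=6, p_3 = 6*8 + 3 = 51, q_3 = 6*3 + 1 = 19.
  i=4: a_4=2, p_4 = 2*51 + 8 = 110, q_4 = 2*19 + 3 = 41.
q_4 = 41 > 40, so the last convergent with denominator <= 40 is p_3/q_3 = 51/19.
The closest fraction with denominator <= 40 is either p_3/q_3 or the intermediate fraction (k*p_3 + p_2)/(k*q_3 + q_2) with the largest k >= 1 whose denominator stays <= 40; these approach x as k grows, and every other convergent or intermediate fraction in range is farther away.
Largest k: floor((40 - q_2)/q_3) = floor((40 - 3)/19) = 1.
That gives (1*51 + 8)/(1*19 + 3) = 59/22.
Compare the errors: |x - 51/19| = |872*19 - 51*325|/(325*19) = 7/6175, and |x - 59/22| = |872*22 - 59*325|/(325*22) = 9/7150.
Cross-multiplying, 7*7150 = 50050 < 55575 = 9*6175, so 7/6175 is smaller: the convergent 51/19 is closer to x than 59/22.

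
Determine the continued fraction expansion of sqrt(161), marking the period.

Write x_i = (sqrt(161) + m_i)/d_i with (m_0, d_0) = (0, 1). a_0 = floor(sqrt(161)) = 12, since 12^2 = 144 <= 161 < 169 = 13^2.
Iterate m_{i+1} = d_i*a_i - m_i, d_{i+1} = (161 - m_{i+1}^2)/d_i, a_{i+1} = floor((a_0 + m_{i+1})/d_{i+1}):
  m_1 = 1*12 - 0 = 12, d_1 = (161 - 12^2)/1 = 17/1 = 17, a_1 = floor((12 + 12)/17) = 1.
  m_2 = 17*1 - 12 = 5, d_2 = (161 - 5^2)/17 = 136/17 = 8, a_2 = floor((12 + 5)/8) = 2.
  m_3 = 8*2 - 5 = 11, d_3 = (161 - 11^2)/8 = 40/8 = 5, a_3 = floor((12 + 11)/5) = 4.
  m_4 = 5*4 - 11 = 9, d_4 = (161 - 9^2)/5 = 80/5 = 16, a_4 = floor((12 + 9)/16) = 1.
  m_5 = 16*1 - 9 = 7, d_5 = (161 - 7^2)/16 = 112/16 = 7, a_5 = floor((12 + 7)/7) = 2.
  m_6 = 7*2 - 7 = 7, d_6 = (161 - 7^2)/7 = 112/7 = 16, a_6 = floor((12 + 7)/16) = 1.
  m_7 = 16*1 - 7 = 9, d_7 = (161 - 9^2)/16 = 80/16 = 5, a_7 = floor((12 + 9)/5) = 4.
  m_8 = 5*4 - 9 = 11, d_8 = (161 - 11^2)/5 = 40/5 = 8, a_8 = floor((12 + 11)/8) = 2.
  m_9 = 8*2 - 11 = 5, d_9 = (161 - 5^2)/8 = 136/8 = 17, a_9 = floor((12 + 5)/17) = 1.
  m_10 = 17*1 - 5 = 12, d_10 = (161 - 12^2)/17 = 17/17 = 1, a_10 = floor((12 + 12)/1) = 24.
  m_11 = 1*24 - 12 = 12, d_11 = (161 - 12^2)/1 = 17/1 = 17: (m_11, d_11) = (m_1, d_1) = (12, 17), so from here the quotients repeat a_1, ..., a_10; the period length is 10.
Hence the expansion of sqrt(161) is a_0 = 12 followed by the repeating block 1, 2, 4, 1, 2, 1, 4, 2, 1, 24 (period 10).

[12; (1, 2, 4, 1, 2, 1, 4, 2, 1, 24)]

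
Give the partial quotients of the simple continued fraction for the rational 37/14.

Run the Euclidean algorithm on 37 and 14; the successive quotients are the partial quotients a_0, a_1, ... (each step inverts the fractional part left over by the previous one):
  37 = 2*14 + 9, so a_0 = 2.
  14 = 1*9 + 5, so a_1 = 1.
  9 = 1*5 + 4, so a_2 = 1.
  5 = 1*4 + 1, so a_3 = 1.
  4 = 4*1 + 0, so a_4 = 4.
The remainder reaches 0 after 5 divisions, so the expansion has 5 partial quotients, read off in order.

[2; 1, 1, 1, 4]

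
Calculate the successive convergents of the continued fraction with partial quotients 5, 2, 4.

Using the convergent recurrence p_i = a_i*p_{i-1} + p_{i-2}, q_i = a_i*q_{i-1} + q_{i-2} with p_{-2}=0, p_{-1}=1, q_{-2}=1, q_{-1}=0:
  i=0: a_0=5, p_0 = 5*1 + 0 = 5, q_0 = 5*0 + 1 = 1.
  i=1: a_1=2, p_1 = 2*5 + 1 = 11, q_1 = 2*1 + 0 = 2.
  i=2: a_2=4, p_2 = 4*11 + 5 = 49, q_2 = 4*2 + 1 = 9.

5/1, 11/2, 49/9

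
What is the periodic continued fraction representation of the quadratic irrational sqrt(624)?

[24; (1, 48)]

Write x_i = (sqrt(624) + m_i)/d_i with (m_0, d_0) = (0, 1). a_0 = floor(sqrt(624)) = 24, since 24^2 = 576 <= 624 < 625 = 25^2.
Iterate m_{i+1} = d_i*a_i - m_i, d_{i+1} = (624 - m_{i+1}^2)/d_i, a_{i+1} = floor((a_0 + m_{i+1})/d_{i+1}):
  m_1 = 1*24 - 0 = 24, d_1 = (624 - 24^2)/1 = 48/1 = 48, a_1 = floor((24 + 24)/48) = 1.
  m_2 = 48*1 - 24 = 24, d_2 = (624 - 24^2)/48 = 48/48 = 1, a_2 = floor((24 + 24)/1) = 48.
  m_3 = 1*48 - 24 = 24, d_3 = (624 - 24^2)/1 = 48/1 = 48: (m_3, d_3) = (m_1, d_1) = (24, 48), so from here the quotients repeat a_1, a_2; the period length is 2.
Hence the expansion of sqrt(624) is a_0 = 24 followed by the repeating block 1, 48 (period 2).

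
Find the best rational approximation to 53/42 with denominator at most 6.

Expand x = 53/42 as a continued fraction with the Euclidean algorithm:
  53 = 1*42 + 11, so a_0 = 1.
  42 = 3*11 + 9, so a_1 = 3.
  11 = 1*9 + 2, so a_2 = 1.
  9 = 4*2 + 1, so a_3 = 4.
  2 = 2*1 + 0, so a_4 = 2.
so x = [1; 3, 1, 4, 2].
Convergents (p_i = a_i*p_{i-1} + p_{i-2}, q_i = a_i*q_{i-1} + q_{i-2} with p_{-2}=0, p_{-1}=1, q_{-2}=1, q_{-1}=0), until the denominator exceeds 6:
  i=0: a_0=1, p_0 = 1*1 + 0 = 1, q_0 = 1*0 + 1 = 1.
  i=1: a_1=3, p_1 = 3*1 + 1 = 4, q_1 = 3*1 + 0 = 3.
  i=2: a_2=1, p_2 = 1*4 + 1 = 5, q_2 = 1*3 + 1 = 4.
  i=3: a_3=4, p_3 = 4*5 + 4 = 24, q_3 = 4*4 + 3 = 19.
q_3 = 19 > 6, so the last convergent with denominator <= 6 is p_2/q_2 = 5/4.
The closest fraction with denominator <= 6 is either p_2/q_2 or the intermediate fraction (k*p_2 + p_1)/(k*q_2 + q_1) with the largest k >= 1 whose denominator stays <= 6; these approach x as k grows, and every other convergent or intermediate fraction in range is farther away.
Largest k: floor((6 - q_1)/q_2) = floor((6 - 3)/4) = 0.
Since k = 0, no intermediate fraction beyond p_2/q_2 has denominator <= 6, so the convergent 5/4 is the closest (its error is |53*4 - 5*42|/(42*4) = 2/168).

5/4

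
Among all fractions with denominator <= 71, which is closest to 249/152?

77/47

Expand x = 249/152 as a continued fraction with the Euclidean algorithm:
  249 = 1*152 + 97, so a_0 = 1.
  152 = 1*97 + 55, so a_1 = 1.
  97 = 1*55 + 42, so a_2 = 1.
  55 = 1*42 + 13, so a_3 = 1.
  42 = 3*13 + 3, so a_4 = 3.
  13 = 4*3 + 1, so a_5 = 4.
  3 = 3*1 + 0, so a_6 = 3.
so x = [1; 1, 1, 1, 3, 4, 3].
Convergents (p_i = a_i*p_{i-1} + p_{i-2}, q_i = a_i*q_{i-1} + q_{i-2} with p_{-2}=0, p_{-1}=1, q_{-2}=1, q_{-1}=0), until the denominator exceeds 71:
  i=0: a_0=1, p_0 = 1*1 + 0 = 1, q_0 = 1*0 + 1 = 1.
  i=1: a_1=1, p_1 = 1*1 + 1 = 2, q_1 = 1*1 + 0 = 1.
  i=2: a_2=1, p_2 = 1*2 + 1 = 3, q_2 = 1*1 + 1 = 2.
  i=3: a_3=1, p_3 = 1*3 + 2 = 5, q_3 = 1*2 + 1 = 3.
  i=4: a_4=3, p_4 = 3*5 + 3 = 18, q_4 = 3*3 + 2 = 11.
  i=5: a_5=4, p_5 = 4*18 + 5 = 77, q_5 = 4*11 + 3 = 47.
  i=6: a_6=3, p_6 = 3*77 + 18 = 249, q_6 = 3*47 + 11 = 152.
q_6 = 152 > 71, so the last convergent with denominator <= 71 is p_5/q_5 = 77/47.
The closest fraction with denominator <= 71 is either p_5/q_5 or the intermediate fraction (k*p_5 + p_4)/(k*q_5 + q_4) with the largest k >= 1 whose denominator stays <= 71; these approach x as k grows, and every other convergent or intermediate fraction in range is farther away.
Largest k: floor((71 - q_4)/q_5) = floor((71 - 11)/47) = 1.
That gives (1*77 + 18)/(1*47 + 11) = 95/58.
Compare the errors: |x - 77/47| = |249*47 - 77*152|/(152*47) = 1/7144, and |x - 95/58| = |249*58 - 95*152|/(152*58) = 2/8816.
Cross-multiplying, 1*8816 = 8816 < 14288 = 2*7144, so 1/7144 is smaller: the convergent 77/47 is closer to x than 95/58.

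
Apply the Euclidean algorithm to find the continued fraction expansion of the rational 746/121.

Run the Euclidean algorithm on 746 and 121; the successive quotients are the partial quotients a_0, a_1, ... (each step inverts the fractional part left over by the previous one):
  746 = 6*121 + 20, so a_0 = 6.
  121 = 6*20 + 1, so a_1 = 6.
  20 = 20*1 + 0, so a_2 = 20.
The remainder reaches 0 after 3 divisions, so the expansion has 3 partial quotients, read off in order.

[6; 6, 20]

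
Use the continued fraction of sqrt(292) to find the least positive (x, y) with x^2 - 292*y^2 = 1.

(x, y) = (2281249, 133500)

First expand sqrt(292) as a continued fraction. With x_i = (sqrt(292) + m_i)/d_i and (m_0, d_0) = (0, 1): a_0 = floor(sqrt(292)) = 17, since 17^2 = 289 <= 292 < 324 = 18^2.
Iterate m_{i+1} = d_i*a_i - m_i, d_{i+1} = (292 - m_{i+1}^2)/d_i, a_{i+1} = floor((a_0 + m_{i+1})/d_{i+1}):
  m_1 = 1*17 - 0 = 17, d_1 = (292 - 17^2)/1 = 3/1 = 3, a_1 = floor((17 + 17)/3) = 11.
  m_2 = 3*11 - 17 = 16, d_2 = (292 - 16^2)/3 = 36/3 = 12, a_2 = floor((17 + 16)/12) = 2.
  m_3 = 12*2 - 16 = 8, d_3 = (292 - 8^2)/12 = 228/12 = 19, a_3 = floor((17 + 8)/19) = 1.
  m_4 = 19*1 - 8 = 11, d_4 = (292 - 11^2)/19 = 171/19 = 9, a_4 = floor((17 + 11)/9) = 3.
  m_5 = 9*3 - 11 = 16, d_5 = (292 - 16^2)/9 = 36/9 = 4, a_5 = floor((17 + 16)/4) = 8.
  m_6 = 4*8 - 16 = 16, d_6 = (292 - 16^2)/4 = 36/4 = 9, a_6 = floor((17 + 16)/9) = 3.
  m_7 = 9*3 - 16 = 11, d_7 = (292 - 11^2)/9 = 171/9 = 19, a_7 = floor((17 + 11)/19) = 1.
  m_8 = 19*1 - 11 = 8, d_8 = (292 - 8^2)/19 = 228/19 = 12, a_8 = floor((17 + 8)/12) = 2.
  m_9 = 12*2 - 8 = 16, d_9 = (292 - 16^2)/12 = 36/12 = 3, a_9 = floor((17 + 16)/3) = 11.
  m_10 = 3*11 - 16 = 17, d_10 = (292 - 17^2)/3 = 3/3 = 1, a_10 = floor((17 + 17)/1) = 34.
  m_11 = 1*34 - 17 = 17, d_11 = (292 - 17^2)/1 = 3/1 = 3: (m_11, d_11) = (m_1, d_1) = (17, 3), so from here the quotients repeat a_1, ..., a_10; the period length is 10.
So sqrt(292) = [17; (11, 2, 1, 3, 8, 3, 1, 2, 11, 34)] with period length k = 10.
k is even, so the fundamental solution of x^2 - 292y^2 = 1 is (p_{k-1}, q_{k-1}) = (p_9, q_9); compute convergents through index 9.
Convergents (p_i = a_i*p_{i-1} + p_{i-2}, q_i = a_i*q_{i-1} + q_{i-2} with p_{-2}=0, p_{-1}=1, q_{-2}=1, q_{-1}=0):
  i=0: a_0=17, p_0 = 17*1 + 0 = 17, q_0 = 17*0 + 1 = 1.
  i=1: a_1=11, p_1 = 11*17 + 1 = 188, q_1 = 11*1 + 0 = 11.
  i=2: a_2=2, p_2 = 2*188 + 17 = 393, q_2 = 2*11 + 1 = 23.
  i=3: a_3=1, p_3 = 1*393 + 188 = 581, q_3 = 1*23 + 11 = 34.
  i=4: a_4=3, p_4 = 3*581 + 393 = 2136, q_4 = 3*34 + 23 = 125.
  i=5: a_5=8, p_5 = 8*2136 + 581 = 17669, q_5 = 8*125 + 34 = 1034.
  i=6: a_6=3, p_6 = 3*17669 + 2136 = 55143, q_6 = 3*1034 + 125 = 3227.
  i=7: a_7=1, p_7 = 1*55143 + 17669 = 72812, q_7 = 1*3227 + 1034 = 4261.
  i=8: a_8=2, p_8 = 2*72812 + 55143 = 200767, q_8 = 2*4261 + 3227 = 11749.
  i=9: a_9=11, p_9 = 11*200767 + 72812 = 2281249, q_9 = 11*11749 + 4261 = 133500.
Check: 2281249^2 - 292*133500^2 = 5204097000001 - 5204097000000 = 1, so (x, y) = (2281249, 133500) solves the equation, and by the theorem it is the least positive solution.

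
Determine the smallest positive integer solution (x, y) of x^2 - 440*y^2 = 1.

(x, y) = (21, 1)

First expand sqrt(440) as a continued fraction. With x_i = (sqrt(440) + m_i)/d_i and (m_0, d_0) = (0, 1): a_0 = floor(sqrt(440)) = 20, since 20^2 = 400 <= 440 < 441 = 21^2.
Iterate m_{i+1} = d_i*a_i - m_i, d_{i+1} = (440 - m_{i+1}^2)/d_i, a_{i+1} = floor((a_0 + m_{i+1})/d_{i+1}):
  m_1 = 1*20 - 0 = 20, d_1 = (440 - 20^2)/1 = 40/1 = 40, a_1 = floor((20 + 20)/40) = 1.
  m_2 = 40*1 - 20 = 20, d_2 = (440 - 20^2)/40 = 40/40 = 1, a_2 = floor((20 + 20)/1) = 40.
  m_3 = 1*40 - 20 = 20, d_3 = (440 - 20^2)/1 = 40/1 = 40: (m_3, d_3) = (m_1, d_1) = (20, 40), so from here the quotients repeat a_1, a_2; the period length is 2.
So sqrt(440) = [20; (1, 40)] with period length k = 2.
k is even, so the fundamental solution of x^2 - 440y^2 = 1 is (p_{k-1}, q_{k-1}) = (p_1, q_1); compute convergents through index 1.
Convergents (p_i = a_i*p_{i-1} + p_{i-2}, q_i = a_i*q_{i-1} + q_{i-2} with p_{-2}=0, p_{-1}=1, q_{-2}=1, q_{-1}=0):
  i=0: a_0=20, p_0 = 20*1 + 0 = 20, q_0 = 20*0 + 1 = 1.
  i=1: a_1=1, p_1 = 1*20 + 1 = 21, q_1 = 1*1 + 0 = 1.
Check: 21^2 - 440*1^2 = 441 - 440 = 1, so (x, y) = (21, 1) solves the equation, and by the theorem it is the least positive solution.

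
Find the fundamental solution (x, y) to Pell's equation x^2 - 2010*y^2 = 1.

(x, y) = (269, 6)

First expand sqrt(2010) as a continued fraction. With x_i = (sqrt(2010) + m_i)/d_i and (m_0, d_0) = (0, 1): a_0 = floor(sqrt(2010)) = 44, since 44^2 = 1936 <= 2010 < 2025 = 45^2.
Iterate m_{i+1} = d_i*a_i - m_i, d_{i+1} = (2010 - m_{i+1}^2)/d_i, a_{i+1} = floor((a_0 + m_{i+1})/d_{i+1}):
  m_1 = 1*44 - 0 = 44, d_1 = (2010 - 44^2)/1 = 74/1 = 74, a_1 = floor((44 + 44)/74) = 1.
  m_2 = 74*1 - 44 = 30, d_2 = (2010 - 30^2)/74 = 1110/74 = 15, a_2 = floor((44 + 30)/15) = 4.
  m_3 = 15*4 - 30 = 30, d_3 = (2010 - 30^2)/15 = 1110/15 = 74, a_3 = floor((44 + 30)/74) = 1.
  m_4 = 74*1 - 30 = 44, d_4 = (2010 - 44^2)/74 = 74/74 = 1, a_4 = floor((44 + 44)/1) = 88.
  m_5 = 1*88 - 44 = 44, d_5 = (2010 - 44^2)/1 = 74/1 = 74: (m_5, d_5) = (m_1, d_1) = (44, 74), so from here the quotients repeat a_1, ..., a_4; the period length is 4.
So sqrt(2010) = [44; (1, 4, 1, 88)] with period length k = 4.
k is even, so the fundamental solution of x^2 - 2010y^2 = 1 is (p_{k-1}, q_{k-1}) = (p_3, q_3); compute convergents through index 3.
Convergents (p_i = a_i*p_{i-1} + p_{i-2}, q_i = a_i*q_{i-1} + q_{i-2} with p_{-2}=0, p_{-1}=1, q_{-2}=1, q_{-1}=0):
  i=0: a_0=44, p_0 = 44*1 + 0 = 44, q_0 = 44*0 + 1 = 1.
  i=1: a_1=1, p_1 = 1*44 + 1 = 45, q_1 = 1*1 + 0 = 1.
  i=2: a_2=4, p_2 = 4*45 + 44 = 224, q_2 = 4*1 + 1 = 5.
  i=3: a_3=1, p_3 = 1*224 + 45 = 269, q_3 = 1*5 + 1 = 6.
Check: 269^2 - 2010*6^2 = 72361 - 72360 = 1, so (x, y) = (269, 6) solves the equation, and by the theorem it is the least positive solution.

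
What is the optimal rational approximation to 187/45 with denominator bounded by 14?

54/13

Expand x = 187/45 as a continued fraction with the Euclidean algorithm:
  187 = 4*45 + 7, so a_0 = 4.
  45 = 6*7 + 3, so a_1 = 6.
  7 = 2*3 + 1, so a_2 = 2.
  3 = 3*1 + 0, so a_3 = 3.
so x = [4; 6, 2, 3].
Convergents (p_i = a_i*p_{i-1} + p_{i-2}, q_i = a_i*q_{i-1} + q_{i-2} with p_{-2}=0, p_{-1}=1, q_{-2}=1, q_{-1}=0), until the denominator exceeds 14:
  i=0: a_0=4, p_0 = 4*1 + 0 = 4, q_0 = 4*0 + 1 = 1.
  i=1: a_1=6, p_1 = 6*4 + 1 = 25, q_1 = 6*1 + 0 = 6.
  i=2: a_2=2, p_2 = 2*25 + 4 = 54, q_2 = 2*6 + 1 = 13.
  i=3: a_3=3, p_3 = 3*54 + 25 = 187, q_3 = 3*13 + 6 = 45.
q_3 = 45 > 14, so the last convergent with denominator <= 14 is p_2/q_2 = 54/13.
The closest fraction with denominator <= 14 is either p_2/q_2 or the intermediate fraction (k*p_2 + p_1)/(k*q_2 + q_1) with the largest k >= 1 whose denominator stays <= 14; these approach x as k grows, and every other convergent or intermediate fraction in range is farther away.
Largest k: floor((14 - q_1)/q_2) = floor((14 - 6)/13) = 0.
Since k = 0, no intermediate fraction beyond p_2/q_2 has denominator <= 14, so the convergent 54/13 is the closest (its error is |187*13 - 54*45|/(45*13) = 1/585).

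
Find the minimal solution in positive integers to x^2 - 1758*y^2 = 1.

First expand sqrt(1758) as a continued fraction. With x_i = (sqrt(1758) + m_i)/d_i and (m_0, d_0) = (0, 1): a_0 = floor(sqrt(1758)) = 41, since 41^2 = 1681 <= 1758 < 1764 = 42^2.
Iterate m_{i+1} = d_i*a_i - m_i, d_{i+1} = (1758 - m_{i+1}^2)/d_i, a_{i+1} = floor((a_0 + m_{i+1})/d_{i+1}):
  m_1 = 1*41 - 0 = 41, d_1 = (1758 - 41^2)/1 = 77/1 = 77, a_1 = floor((41 + 41)/77) = 1.
  m_2 = 77*1 - 41 = 36, d_2 = (1758 - 36^2)/77 = 462/77 = 6, a_2 = floor((41 + 36)/6) = 12.
  m_3 = 6*12 - 36 = 36, d_3 = (1758 - 36^2)/6 = 462/6 = 77, a_3 = floor((41 + 36)/77) = 1.
  m_4 = 77*1 - 36 = 41, d_4 = (1758 - 41^2)/77 = 77/77 = 1, a_4 = floor((41 + 41)/1) = 82.
  m_5 = 1*82 - 41 = 41, d_5 = (1758 - 41^2)/1 = 77/1 = 77: (m_5, d_5) = (m_1, d_1) = (41, 77), so from here the quotients repeat a_1, ..., a_4; the period length is 4.
So sqrt(1758) = [41; (1, 12, 1, 82)] with period length k = 4.
k is even, so the fundamental solution of x^2 - 1758y^2 = 1 is (p_{k-1}, q_{k-1}) = (p_3, q_3); compute convergents through index 3.
Convergents (p_i = a_i*p_{i-1} + p_{i-2}, q_i = a_i*q_{i-1} + q_{i-2} with p_{-2}=0, p_{-1}=1, q_{-2}=1, q_{-1}=0):
  i=0: a_0=41, p_0 = 41*1 + 0 = 41, q_0 = 41*0 + 1 = 1.
  i=1: a_1=1, p_1 = 1*41 + 1 = 42, q_1 = 1*1 + 0 = 1.
  i=2: a_2=12, p_2 = 12*42 + 41 = 545, q_2 = 12*1 + 1 = 13.
  i=3: a_3=1, p_3 = 1*545 + 42 = 587, q_3 = 1*13 + 1 = 14.
Check: 587^2 - 1758*14^2 = 344569 - 344568 = 1, so (x, y) = (587, 14) solves the equation, and by the theorem it is the least positive solution.

(x, y) = (587, 14)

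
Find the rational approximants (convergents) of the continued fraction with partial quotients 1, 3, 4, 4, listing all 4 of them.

1/1, 4/3, 17/13, 72/55

Using the convergent recurrence p_i = a_i*p_{i-1} + p_{i-2}, q_i = a_i*q_{i-1} + q_{i-2} with p_{-2}=0, p_{-1}=1, q_{-2}=1, q_{-1}=0:
  i=0: a_0=1, p_0 = 1*1 + 0 = 1, q_0 = 1*0 + 1 = 1.
  i=1: a_1=3, p_1 = 3*1 + 1 = 4, q_1 = 3*1 + 0 = 3.
  i=2: a_2=4, p_2 = 4*4 + 1 = 17, q_2 = 4*3 + 1 = 13.
  i=3: a_3=4, p_3 = 4*17 + 4 = 72, q_3 = 4*13 + 3 = 55.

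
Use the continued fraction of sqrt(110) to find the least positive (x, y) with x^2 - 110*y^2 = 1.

First expand sqrt(110) as a continued fraction. With x_i = (sqrt(110) + m_i)/d_i and (m_0, d_0) = (0, 1): a_0 = floor(sqrt(110)) = 10, since 10^2 = 100 <= 110 < 121 = 11^2.
Iterate m_{i+1} = d_i*a_i - m_i, d_{i+1} = (110 - m_{i+1}^2)/d_i, a_{i+1} = floor((a_0 + m_{i+1})/d_{i+1}):
  m_1 = 1*10 - 0 = 10, d_1 = (110 - 10^2)/1 = 10/1 = 10, a_1 = floor((10 + 10)/10) = 2.
  m_2 = 10*2 - 10 = 10, d_2 = (110 - 10^2)/10 = 10/10 = 1, a_2 = floor((10 + 10)/1) = 20.
  m_3 = 1*20 - 10 = 10, d_3 = (110 - 10^2)/1 = 10/1 = 10: (m_3, d_3) = (m_1, d_1) = (10, 10), so from here the quotients repeat a_1, a_2; the period length is 2.
So sqrt(110) = [10; (2, 20)] with period length k = 2.
k is even, so the fundamental solution of x^2 - 110y^2 = 1 is (p_{k-1}, q_{k-1}) = (p_1, q_1); compute convergents through index 1.
Convergents (p_i = a_i*p_{i-1} + p_{i-2}, q_i = a_i*q_{i-1} + q_{i-2} with p_{-2}=0, p_{-1}=1, q_{-2}=1, q_{-1}=0):
  i=0: a_0=10, p_0 = 10*1 + 0 = 10, q_0 = 10*0 + 1 = 1.
  i=1: a_1=2, p_1 = 2*10 + 1 = 21, q_1 = 2*1 + 0 = 2.
Check: 21^2 - 110*2^2 = 441 - 440 = 1, so (x, y) = (21, 2) solves the equation, and by the theorem it is the least positive solution.

(x, y) = (21, 2)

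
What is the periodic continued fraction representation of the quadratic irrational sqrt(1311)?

Write x_i = (sqrt(1311) + m_i)/d_i with (m_0, d_0) = (0, 1). a_0 = floor(sqrt(1311)) = 36, since 36^2 = 1296 <= 1311 < 1369 = 37^2.
Iterate m_{i+1} = d_i*a_i - m_i, d_{i+1} = (1311 - m_{i+1}^2)/d_i, a_{i+1} = floor((a_0 + m_{i+1})/d_{i+1}):
  m_1 = 1*36 - 0 = 36, d_1 = (1311 - 36^2)/1 = 15/1 = 15, a_1 = floor((36 + 36)/15) = 4.
  m_2 = 15*4 - 36 = 24, d_2 = (1311 - 24^2)/15 = 735/15 = 49, a_2 = floor((36 + 24)/49) = 1.
  m_3 = 49*1 - 24 = 25, d_3 = (1311 - 25^2)/49 = 686/49 = 14, a_3 = floor((36 + 25)/14) = 4.
  m_4 = 14*4 - 25 = 31, d_4 = (1311 - 31^2)/14 = 350/14 = 25, a_4 = floor((36 + 31)/25) = 2.
  m_5 = 25*2 - 31 = 19, d_5 = (1311 - 19^2)/25 = 950/25 = 38, a_5 = floor((36 + 19)/38) = 1.
  m_6 = 38*1 - 19 = 19, d_6 = (1311 - 19^2)/38 = 950/38 = 25, a_6 = floor((36 + 19)/25) = 2.
  m_7 = 25*2 - 19 = 31, d_7 = (1311 - 31^2)/25 = 350/25 = 14, a_7 = floor((36 + 31)/14) = 4.
  m_8 = 14*4 - 31 = 25, d_8 = (1311 - 25^2)/14 = 686/14 = 49, a_8 = floor((36 + 25)/49) = 1.
  m_9 = 49*1 - 25 = 24, d_9 = (1311 - 24^2)/49 = 735/49 = 15, a_9 = floor((36 + 24)/15) = 4.
  m_10 = 15*4 - 24 = 36, d_10 = (1311 - 36^2)/15 = 15/15 = 1, a_10 = floor((36 + 36)/1) = 72.
  m_11 = 1*72 - 36 = 36, d_11 = (1311 - 36^2)/1 = 15/1 = 15: (m_11, d_11) = (m_1, d_1) = (36, 15), so from here the quotients repeat a_1, ..., a_10; the period length is 10.
Hence the expansion of sqrt(1311) is a_0 = 36 followed by the repeating block 4, 1, 4, 2, 1, 2, 4, 1, 4, 72 (period 10).

[36; (4, 1, 4, 2, 1, 2, 4, 1, 4, 72)]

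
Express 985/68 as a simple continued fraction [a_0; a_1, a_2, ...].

Run the Euclidean algorithm on 985 and 68; the successive quotients are the partial quotients a_0, a_1, ... (each step inverts the fractional part left over by the previous one):
  985 = 14*68 + 33, so a_0 = 14.
  68 = 2*33 + 2, so a_1 = 2.
  33 = 16*2 + 1, so a_2 = 16.
  2 = 2*1 + 0, so a_3 = 2.
The remainder reaches 0 after 4 divisions, so the expansion has 4 partial quotients, read off in order.

[14; 2, 16, 2]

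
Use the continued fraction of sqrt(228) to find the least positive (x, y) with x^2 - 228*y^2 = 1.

First expand sqrt(228) as a continued fraction. With x_i = (sqrt(228) + m_i)/d_i and (m_0, d_0) = (0, 1): a_0 = floor(sqrt(228)) = 15, since 15^2 = 225 <= 228 < 256 = 16^2.
Iterate m_{i+1} = d_i*a_i - m_i, d_{i+1} = (228 - m_{i+1}^2)/d_i, a_{i+1} = floor((a_0 + m_{i+1})/d_{i+1}):
  m_1 = 1*15 - 0 = 15, d_1 = (228 - 15^2)/1 = 3/1 = 3, a_1 = floor((15 + 15)/3) = 10.
  m_2 = 3*10 - 15 = 15, d_2 = (228 - 15^2)/3 = 3/3 = 1, a_2 = floor((15 + 15)/1) = 30.
  m_3 = 1*30 - 15 = 15, d_3 = (228 - 15^2)/1 = 3/1 = 3: (m_3, d_3) = (m_1, d_1) = (15, 3), so from here the quotients repeat a_1, a_2; the period length is 2.
So sqrt(228) = [15; (10, 30)] with period length k = 2.
k is even, so the fundamental solution of x^2 - 228y^2 = 1 is (p_{k-1}, q_{k-1}) = (p_1, q_1); compute convergents through index 1.
Convergents (p_i = a_i*p_{i-1} + p_{i-2}, q_i = a_i*q_{i-1} + q_{i-2} with p_{-2}=0, p_{-1}=1, q_{-2}=1, q_{-1}=0):
  i=0: a_0=15, p_0 = 15*1 + 0 = 15, q_0 = 15*0 + 1 = 1.
  i=1: a_1=10, p_1 = 10*15 + 1 = 151, q_1 = 10*1 + 0 = 10.
Check: 151^2 - 228*10^2 = 22801 - 22800 = 1, so (x, y) = (151, 10) solves the equation, and by the theorem it is the least positive solution.

(x, y) = (151, 10)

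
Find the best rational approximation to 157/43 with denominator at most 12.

40/11

Expand x = 157/43 as a continued fraction with the Euclidean algorithm:
  157 = 3*43 + 28, so a_0 = 3.
  43 = 1*28 + 15, so a_1 = 1.
  28 = 1*15 + 13, so a_2 = 1.
  15 = 1*13 + 2, so a_3 = 1.
  13 = 6*2 + 1, so a_4 = 6.
  2 = 2*1 + 0, so a_5 = 2.
so x = [3; 1, 1, 1, 6, 2].
Convergents (p_i = a_i*p_{i-1} + p_{i-2}, q_i = a_i*q_{i-1} + q_{i-2} with p_{-2}=0, p_{-1}=1, q_{-2}=1, q_{-1}=0), until the denominator exceeds 12:
  i=0: a_0=3, p_0 = 3*1 + 0 = 3, q_0 = 3*0 + 1 = 1.
  i=1: a_1=1, p_1 = 1*3 + 1 = 4, q_1 = 1*1 + 0 = 1.
  i=2: a_2=1, p_2 = 1*4 + 3 = 7, q_2 = 1*1 + 1 = 2.
  i=3: a_3=1, p_3 = 1*7 + 4 = 11, q_3 = 1*2 + 1 = 3.
  i=4: a_4=6, p_4 = 6*11 + 7 = 73, q_4 = 6*3 + 2 = 20.
q_4 = 20 > 12, so the last convergent with denominator <= 12 is p_3/q_3 = 11/3.
The closest fraction with denominator <= 12 is either p_3/q_3 or the intermediate fraction (k*p_3 + p_2)/(k*q_3 + q_2) with the largest k >= 1 whose denominator stays <= 12; these approach x as k grows, and every other convergent or intermediate fraction in range is farther away.
Largest k: floor((12 - q_2)/q_3) = floor((12 - 2)/3) = 3.
That gives (3*11 + 7)/(3*3 + 2) = 40/11.
Compare the errors: |x - 11/3| = |157*3 - 11*43|/(43*3) = 2/129, and |x - 40/11| = |157*11 - 40*43|/(43*11) = 7/473.
Cross-multiplying, 7*129 = 903 < 946 = 2*473, so 7/473 is smaller: the intermediate fraction 40/11 is closer to x than 11/3.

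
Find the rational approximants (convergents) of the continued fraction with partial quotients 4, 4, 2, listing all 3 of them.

4/1, 17/4, 38/9

Using the convergent recurrence p_i = a_i*p_{i-1} + p_{i-2}, q_i = a_i*q_{i-1} + q_{i-2} with p_{-2}=0, p_{-1}=1, q_{-2}=1, q_{-1}=0:
  i=0: a_0=4, p_0 = 4*1 + 0 = 4, q_0 = 4*0 + 1 = 1.
  i=1: a_1=4, p_1 = 4*4 + 1 = 17, q_1 = 4*1 + 0 = 4.
  i=2: a_2=2, p_2 = 2*17 + 4 = 38, q_2 = 2*4 + 1 = 9.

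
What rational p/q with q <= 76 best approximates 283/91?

227/73

Expand x = 283/91 as a continued fraction with the Euclidean algorithm:
  283 = 3*91 + 10, so a_0 = 3.
  91 = 9*10 + 1, so a_1 = 9.
  10 = 10*1 + 0, so a_2 = 10.
so x = [3; 9, 10].
Convergents (p_i = a_i*p_{i-1} + p_{i-2}, q_i = a_i*q_{i-1} + q_{i-2} with p_{-2}=0, p_{-1}=1, q_{-2}=1, q_{-1}=0), until the denominator exceeds 76:
  i=0: a_0=3, p_0 = 3*1 + 0 = 3, q_0 = 3*0 + 1 = 1.
  i=1: a_1=9, p_1 = 9*3 + 1 = 28, q_1 = 9*1 + 0 = 9.
  i=2: a_2=10, p_2 = 10*28 + 3 = 283, q_2 = 10*9 + 1 = 91.
q_2 = 91 > 76, so the last convergent with denominator <= 76 is p_1/q_1 = 28/9.
The closest fraction with denominator <= 76 is either p_1/q_1 or the intermediate fraction (k*p_1 + p_0)/(k*q_1 + q_0) with the largest k >= 1 whose denominator stays <= 76; these approach x as k grows, and every other convergent or intermediate fraction in range is farther away.
Largest k: floor((76 - q_0)/q_1) = floor((76 - 1)/9) = 8.
That gives (8*28 + 3)/(8*9 + 1) = 227/73.
Compare the errors: |x - 28/9| = |283*9 - 28*91|/(91*9) = 1/819, and |x - 227/73| = |283*73 - 227*91|/(91*73) = 2/6643.
Cross-multiplying, 2*819 = 1638 < 6643 = 1*6643, so 2/6643 is smaller: the intermediate fraction 227/73 is closer to x than 28/9.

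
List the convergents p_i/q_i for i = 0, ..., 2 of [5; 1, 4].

Using the convergent recurrence p_i = a_i*p_{i-1} + p_{i-2}, q_i = a_i*q_{i-1} + q_{i-2} with p_{-2}=0, p_{-1}=1, q_{-2}=1, q_{-1}=0:
  i=0: a_0=5, p_0 = 5*1 + 0 = 5, q_0 = 5*0 + 1 = 1.
  i=1: a_1=1, p_1 = 1*5 + 1 = 6, q_1 = 1*1 + 0 = 1.
  i=2: a_2=4, p_2 = 4*6 + 5 = 29, q_2 = 4*1 + 1 = 5.

5/1, 6/1, 29/5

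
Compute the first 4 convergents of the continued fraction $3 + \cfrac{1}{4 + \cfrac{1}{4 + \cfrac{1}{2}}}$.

Using the convergent recurrence p_i = a_i*p_{i-1} + p_{i-2}, q_i = a_i*q_{i-1} + q_{i-2} with p_{-2}=0, p_{-1}=1, q_{-2}=1, q_{-1}=0:
  i=0: a_0=3, p_0 = 3*1 + 0 = 3, q_0 = 3*0 + 1 = 1.
  i=1: a_1=4, p_1 = 4*3 + 1 = 13, q_1 = 4*1 + 0 = 4.
  i=2: a_2=4, p_2 = 4*13 + 3 = 55, q_2 = 4*4 + 1 = 17.
  i=3: a_3=2, p_3 = 2*55 + 13 = 123, q_3 = 2*17 + 4 = 38.

3/1, 13/4, 55/17, 123/38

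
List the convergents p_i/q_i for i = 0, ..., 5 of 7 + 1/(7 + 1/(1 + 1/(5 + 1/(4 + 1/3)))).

7/1, 50/7, 57/8, 335/47, 1397/196, 4526/635

Using the convergent recurrence p_i = a_i*p_{i-1} + p_{i-2}, q_i = a_i*q_{i-1} + q_{i-2} with p_{-2}=0, p_{-1}=1, q_{-2}=1, q_{-1}=0:
  i=0: a_0=7, p_0 = 7*1 + 0 = 7, q_0 = 7*0 + 1 = 1.
  i=1: a_1=7, p_1 = 7*7 + 1 = 50, q_1 = 7*1 + 0 = 7.
  i=2: a_2=1, p_2 = 1*50 + 7 = 57, q_2 = 1*7 + 1 = 8.
  i=3: a_3=5, p_3 = 5*57 + 50 = 335, q_3 = 5*8 + 7 = 47.
  i=4: a_4=4, p_4 = 4*335 + 57 = 1397, q_4 = 4*47 + 8 = 196.
  i=5: a_5=3, p_5 = 3*1397 + 335 = 4526, q_5 = 3*196 + 47 = 635.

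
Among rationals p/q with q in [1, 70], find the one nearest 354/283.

5/4

Expand x = 354/283 as a continued fraction with the Euclidean algorithm:
  354 = 1*283 + 71, so a_0 = 1.
  283 = 3*71 + 70, so a_1 = 3.
  71 = 1*70 + 1, so a_2 = 1.
  70 = 70*1 + 0, so a_3 = 70.
so x = [1; 3, 1, 70].
Convergents (p_i = a_i*p_{i-1} + p_{i-2}, q_i = a_i*q_{i-1} + q_{i-2} with p_{-2}=0, p_{-1}=1, q_{-2}=1, q_{-1}=0), until the denominator exceeds 70:
  i=0: a_0=1, p_0 = 1*1 + 0 = 1, q_0 = 1*0 + 1 = 1.
  i=1: a_1=3, p_1 = 3*1 + 1 = 4, q_1 = 3*1 + 0 = 3.
  i=2: a_2=1, p_2 = 1*4 + 1 = 5, q_2 = 1*3 + 1 = 4.
  i=3: a_3=70, p_3 = 70*5 + 4 = 354, q_3 = 70*4 + 3 = 283.
q_3 = 283 > 70, so the last convergent with denominator <= 70 is p_2/q_2 = 5/4.
The closest fraction with denominator <= 70 is either p_2/q_2 or the intermediate fraction (k*p_2 + p_1)/(k*q_2 + q_1) with the largest k >= 1 whose denominator stays <= 70; these approach x as k grows, and every other convergent or intermediate fraction in range is farther away.
Largest k: floor((70 - q_1)/q_2) = floor((70 - 3)/4) = 16.
That gives (16*5 + 4)/(16*4 + 3) = 84/67.
Compare the errors: |x - 5/4| = |354*4 - 5*283|/(283*4) = 1/1132, and |x - 84/67| = |354*67 - 84*283|/(283*67) = 54/18961.
Cross-multiplying, 1*18961 = 18961 < 61128 = 54*1132, so 1/1132 is smaller: the convergent 5/4 is closer to x than 84/67.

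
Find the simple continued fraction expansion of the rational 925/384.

Run the Euclidean algorithm on 925 and 384; the successive quotients are the partial quotients a_0, a_1, ... (each step inverts the fractional part left over by the previous one):
  925 = 2*384 + 157, so a_0 = 2.
  384 = 2*157 + 70, so a_1 = 2.
  157 = 2*70 + 17, so a_2 = 2.
  70 = 4*17 + 2, so a_3 = 4.
  17 = 8*2 + 1, so a_4 = 8.
  2 = 2*1 + 0, so a_5 = 2.
The remainder reaches 0 after 6 divisions, so the expansion has 6 partial quotients, read off in order.

[2; 2, 2, 4, 8, 2]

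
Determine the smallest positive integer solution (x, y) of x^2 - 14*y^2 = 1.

First expand sqrt(14) as a continued fraction. With x_i = (sqrt(14) + m_i)/d_i and (m_0, d_0) = (0, 1): a_0 = floor(sqrt(14)) = 3, since 3^2 = 9 <= 14 < 16 = 4^2.
Iterate m_{i+1} = d_i*a_i - m_i, d_{i+1} = (14 - m_{i+1}^2)/d_i, a_{i+1} = floor((a_0 + m_{i+1})/d_{i+1}):
  m_1 = 1*3 - 0 = 3, d_1 = (14 - 3^2)/1 = 5/1 = 5, a_1 = floor((3 + 3)/5) = 1.
  m_2 = 5*1 - 3 = 2, d_2 = (14 - 2^2)/5 = 10/5 = 2, a_2 = floor((3 + 2)/2) = 2.
  m_3 = 2*2 - 2 = 2, d_3 = (14 - 2^2)/2 = 10/2 = 5, a_3 = floor((3 + 2)/5) = 1.
  m_4 = 5*1 - 2 = 3, d_4 = (14 - 3^2)/5 = 5/5 = 1, a_4 = floor((3 + 3)/1) = 6.
  m_5 = 1*6 - 3 = 3, d_5 = (14 - 3^2)/1 = 5/1 = 5: (m_5, d_5) = (m_1, d_1) = (3, 5), so from here the quotients repeat a_1, ..., a_4; the period length is 4.
So sqrt(14) = [3; (1, 2, 1, 6)] with period length k = 4.
k is even, so the fundamental solution of x^2 - 14y^2 = 1 is (p_{k-1}, q_{k-1}) = (p_3, q_3); compute convergents through index 3.
Convergents (p_i = a_i*p_{i-1} + p_{i-2}, q_i = a_i*q_{i-1} + q_{i-2} with p_{-2}=0, p_{-1}=1, q_{-2}=1, q_{-1}=0):
  i=0: a_0=3, p_0 = 3*1 + 0 = 3, q_0 = 3*0 + 1 = 1.
  i=1: a_1=1, p_1 = 1*3 + 1 = 4, q_1 = 1*1 + 0 = 1.
  i=2: a_2=2, p_2 = 2*4 + 3 = 11, q_2 = 2*1 + 1 = 3.
  i=3: a_3=1, p_3 = 1*11 + 4 = 15, q_3 = 1*3 + 1 = 4.
Check: 15^2 - 14*4^2 = 225 - 224 = 1, so (x, y) = (15, 4) solves the equation, and by the theorem it is the least positive solution.

(x, y) = (15, 4)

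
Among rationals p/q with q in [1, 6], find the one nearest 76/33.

7/3

Expand x = 76/33 as a continued fraction with the Euclidean algorithm:
  76 = 2*33 + 10, so a_0 = 2.
  33 = 3*10 + 3, so a_1 = 3.
  10 = 3*3 + 1, so a_2 = 3.
  3 = 3*1 + 0, so a_3 = 3.
so x = [2; 3, 3, 3].
Convergents (p_i = a_i*p_{i-1} + p_{i-2}, q_i = a_i*q_{i-1} + q_{i-2} with p_{-2}=0, p_{-1}=1, q_{-2}=1, q_{-1}=0), until the denominator exceeds 6:
  i=0: a_0=2, p_0 = 2*1 + 0 = 2, q_0 = 2*0 + 1 = 1.
  i=1: a_1=3, p_1 = 3*2 + 1 = 7, q_1 = 3*1 + 0 = 3.
  i=2: a_2=3, p_2 = 3*7 + 2 = 23, q_2 = 3*3 + 1 = 10.
q_2 = 10 > 6, so the last convergent with denominator <= 6 is p_1/q_1 = 7/3.
The closest fraction with denominator <= 6 is either p_1/q_1 or the intermediate fraction (k*p_1 + p_0)/(k*q_1 + q_0) with the largest k >= 1 whose denominator stays <= 6; these approach x as k grows, and every other convergent or intermediate fraction in range is farther away.
Largest k: floor((6 - q_0)/q_1) = floor((6 - 1)/3) = 1.
That gives (1*7 + 2)/(1*3 + 1) = 9/4.
Compare the errors: |x - 7/3| = |76*3 - 7*33|/(33*3) = 3/99, and |x - 9/4| = |76*4 - 9*33|/(33*4) = 7/132.
Cross-multiplying, 3*132 = 396 < 693 = 7*99, so 3/99 is smaller: the convergent 7/3 is closer to x than 9/4.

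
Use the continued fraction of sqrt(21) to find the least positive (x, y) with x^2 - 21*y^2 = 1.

First expand sqrt(21) as a continued fraction. With x_i = (sqrt(21) + m_i)/d_i and (m_0, d_0) = (0, 1): a_0 = floor(sqrt(21)) = 4, since 4^2 = 16 <= 21 < 25 = 5^2.
Iterate m_{i+1} = d_i*a_i - m_i, d_{i+1} = (21 - m_{i+1}^2)/d_i, a_{i+1} = floor((a_0 + m_{i+1})/d_{i+1}):
  m_1 = 1*4 - 0 = 4, d_1 = (21 - 4^2)/1 = 5/1 = 5, a_1 = floor((4 + 4)/5) = 1.
  m_2 = 5*1 - 4 = 1, d_2 = (21 - 1^2)/5 = 20/5 = 4, a_2 = floor((4 + 1)/4) = 1.
  m_3 = 4*1 - 1 = 3, d_3 = (21 - 3^2)/4 = 12/4 = 3, a_3 = floor((4 + 3)/3) = 2.
  m_4 = 3*2 - 3 = 3, d_4 = (21 - 3^2)/3 = 12/3 = 4, a_4 = floor((4 + 3)/4) = 1.
  m_5 = 4*1 - 3 = 1, d_5 = (21 - 1^2)/4 = 20/4 = 5, a_5 = floor((4 + 1)/5) = 1.
  m_6 = 5*1 - 1 = 4, d_6 = (21 - 4^2)/5 = 5/5 = 1, a_6 = floor((4 + 4)/1) = 8.
  m_7 = 1*8 - 4 = 4, d_7 = (21 - 4^2)/1 = 5/1 = 5: (m_7, d_7) = (m_1, d_1) = (4, 5), so from here the quotients repeat a_1, ..., a_6; the period length is 6.
So sqrt(21) = [4; (1, 1, 2, 1, 1, 8)] with period length k = 6.
k is even, so the fundamental solution of x^2 - 21y^2 = 1 is (p_{k-1}, q_{k-1}) = (p_5, q_5); compute convergents through index 5.
Convergents (p_i = a_i*p_{i-1} + p_{i-2}, q_i = a_i*q_{i-1} + q_{i-2} with p_{-2}=0, p_{-1}=1, q_{-2}=1, q_{-1}=0):
  i=0: a_0=4, p_0 = 4*1 + 0 = 4, q_0 = 4*0 + 1 = 1.
  i=1: a_1=1, p_1 = 1*4 + 1 = 5, q_1 = 1*1 + 0 = 1.
  i=2: a_2=1, p_2 = 1*5 + 4 = 9, q_2 = 1*1 + 1 = 2.
  i=3: a_3=2, p_3 = 2*9 + 5 = 23, q_3 = 2*2 + 1 = 5.
  i=4: a_4=1, p_4 = 1*23 + 9 = 32, q_4 = 1*5 + 2 = 7.
  i=5: a_5=1, p_5 = 1*32 + 23 = 55, q_5 = 1*7 + 5 = 12.
Check: 55^2 - 21*12^2 = 3025 - 3024 = 1, so (x, y) = (55, 12) solves the equation, and by the theorem it is the least positive solution.

(x, y) = (55, 12)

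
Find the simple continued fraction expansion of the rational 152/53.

Run the Euclidean algorithm on 152 and 53; the successive quotients are the partial quotients a_0, a_1, ... (each step inverts the fractional part left over by the previous one):
  152 = 2*53 + 46, so a_0 = 2.
  53 = 1*46 + 7, so a_1 = 1.
  46 = 6*7 + 4, so a_2 = 6.
  7 = 1*4 + 3, so a_3 = 1.
  4 = 1*3 + 1, so a_4 = 1.
  3 = 3*1 + 0, so a_5 = 3.
The remainder reaches 0 after 6 divisions, so the expansion has 6 partial quotients, read off in order.

[2; 1, 6, 1, 1, 3]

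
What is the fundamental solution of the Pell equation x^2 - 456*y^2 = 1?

First expand sqrt(456) as a continued fraction. With x_i = (sqrt(456) + m_i)/d_i and (m_0, d_0) = (0, 1): a_0 = floor(sqrt(456)) = 21, since 21^2 = 441 <= 456 < 484 = 22^2.
Iterate m_{i+1} = d_i*a_i - m_i, d_{i+1} = (456 - m_{i+1}^2)/d_i, a_{i+1} = floor((a_0 + m_{i+1})/d_{i+1}):
  m_1 = 1*21 - 0 = 21, d_1 = (456 - 21^2)/1 = 15/1 = 15, a_1 = floor((21 + 21)/15) = 2.
  m_2 = 15*2 - 21 = 9, d_2 = (456 - 9^2)/15 = 375/15 = 25, a_2 = floor((21 + 9)/25) = 1.
  m_3 = 25*1 - 9 = 16, d_3 = (456 - 16^2)/25 = 200/25 = 8, a_3 = floor((21 + 16)/8) = 4.
  m_4 = 8*4 - 16 = 16, d_4 = (456 - 16^2)/8 = 200/8 = 25, a_4 = floor((21 + 16)/25) = 1.
  m_5 = 25*1 - 16 = 9, d_5 = (456 - 9^2)/25 = 375/25 = 15, a_5 = floor((21 + 9)/15) = 2.
  m_6 = 15*2 - 9 = 21, d_6 = (456 - 21^2)/15 = 15/15 = 1, a_6 = floor((21 + 21)/1) = 42.
  m_7 = 1*42 - 21 = 21, d_7 = (456 - 21^2)/1 = 15/1 = 15: (m_7, d_7) = (m_1, d_1) = (21, 15), so from here the quotients repeat a_1, ..., a_6; the period length is 6.
So sqrt(456) = [21; (2, 1, 4, 1, 2, 42)] with period length k = 6.
k is even, so the fundamental solution of x^2 - 456y^2 = 1 is (p_{k-1}, q_{k-1}) = (p_5, q_5); compute convergents through index 5.
Convergents (p_i = a_i*p_{i-1} + p_{i-2}, q_i = a_i*q_{i-1} + q_{i-2} with p_{-2}=0, p_{-1}=1, q_{-2}=1, q_{-1}=0):
  i=0: a_0=21, p_0 = 21*1 + 0 = 21, q_0 = 21*0 + 1 = 1.
  i=1: a_1=2, p_1 = 2*21 + 1 = 43, q_1 = 2*1 + 0 = 2.
  i=2: a_2=1, p_2 = 1*43 + 21 = 64, q_2 = 1*2 + 1 = 3.
  i=3: a_3=4, p_3 = 4*64 + 43 = 299, q_3 = 4*3 + 2 = 14.
  i=4: a_4=1, p_4 = 1*299 + 64 = 363, q_4 = 1*14 + 3 = 17.
  i=5: a_5=2, p_5 = 2*363 + 299 = 1025, q_5 = 2*17 + 14 = 48.
Check: 1025^2 - 456*48^2 = 1050625 - 1050624 = 1, so (x, y) = (1025, 48) solves the equation, and by the theorem it is the least positive solution.

(x, y) = (1025, 48)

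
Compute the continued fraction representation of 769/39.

Run the Euclidean algorithm on 769 and 39; the successive quotients are the partial quotients a_0, a_1, ... (each step inverts the fractional part left over by the previous one):
  769 = 19*39 + 28, so a_0 = 19.
  39 = 1*28 + 11, so a_1 = 1.
  28 = 2*11 + 6, so a_2 = 2.
  11 = 1*6 + 5, so a_3 = 1.
  6 = 1*5 + 1, so a_4 = 1.
  5 = 5*1 + 0, so a_5 = 5.
The remainder reaches 0 after 6 divisions, so the expansion has 6 partial quotients, read off in order.

[19; 1, 2, 1, 1, 5]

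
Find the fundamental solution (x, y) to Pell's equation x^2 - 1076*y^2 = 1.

(x, y) = (13449, 410)

First expand sqrt(1076) as a continued fraction. With x_i = (sqrt(1076) + m_i)/d_i and (m_0, d_0) = (0, 1): a_0 = floor(sqrt(1076)) = 32, since 32^2 = 1024 <= 1076 < 1089 = 33^2.
Iterate m_{i+1} = d_i*a_i - m_i, d_{i+1} = (1076 - m_{i+1}^2)/d_i, a_{i+1} = floor((a_0 + m_{i+1})/d_{i+1}):
  m_1 = 1*32 - 0 = 32, d_1 = (1076 - 32^2)/1 = 52/1 = 52, a_1 = floor((32 + 32)/52) = 1.
  m_2 = 52*1 - 32 = 20, d_2 = (1076 - 20^2)/52 = 676/52 = 13, a_2 = floor((32 + 20)/13) = 4.
  m_3 = 13*4 - 20 = 32, d_3 = (1076 - 32^2)/13 = 52/13 = 4, a_3 = floor((32 + 32)/4) = 16.
  m_4 = 4*16 - 32 = 32, d_4 = (1076 - 32^2)/4 = 52/4 = 13, a_4 = floor((32 + 32)/13) = 4.
  m_5 = 13*4 - 32 = 20, d_5 = (1076 - 20^2)/13 = 676/13 = 52, a_5 = floor((32 + 20)/52) = 1.
  m_6 = 52*1 - 20 = 32, d_6 = (1076 - 32^2)/52 = 52/52 = 1, a_6 = floor((32 + 32)/1) = 64.
  m_7 = 1*64 - 32 = 32, d_7 = (1076 - 32^2)/1 = 52/1 = 52: (m_7, d_7) = (m_1, d_1) = (32, 52), so from here the quotients repeat a_1, ..., a_6; the period length is 6.
So sqrt(1076) = [32; (1, 4, 16, 4, 1, 64)] with period length k = 6.
k is even, so the fundamental solution of x^2 - 1076y^2 = 1 is (p_{k-1}, q_{k-1}) = (p_5, q_5); compute convergents through index 5.
Convergents (p_i = a_i*p_{i-1} + p_{i-2}, q_i = a_i*q_{i-1} + q_{i-2} with p_{-2}=0, p_{-1}=1, q_{-2}=1, q_{-1}=0):
  i=0: a_0=32, p_0 = 32*1 + 0 = 32, q_0 = 32*0 + 1 = 1.
  i=1: a_1=1, p_1 = 1*32 + 1 = 33, q_1 = 1*1 + 0 = 1.
  i=2: a_2=4, p_2 = 4*33 + 32 = 164, q_2 = 4*1 + 1 = 5.
  i=3: a_3=16, p_3 = 16*164 + 33 = 2657, q_3 = 16*5 + 1 = 81.
  i=4: a_4=4, p_4 = 4*2657 + 164 = 10792, q_4 = 4*81 + 5 = 329.
  i=5: a_5=1, p_5 = 1*10792 + 2657 = 13449, q_5 = 1*329 + 81 = 410.
Check: 13449^2 - 1076*410^2 = 180875601 - 180875600 = 1, so (x, y) = (13449, 410) solves the equation, and by the theorem it is the least positive solution.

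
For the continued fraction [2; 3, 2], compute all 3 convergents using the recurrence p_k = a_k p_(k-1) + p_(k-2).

Using the convergent recurrence p_i = a_i*p_{i-1} + p_{i-2}, q_i = a_i*q_{i-1} + q_{i-2} with p_{-2}=0, p_{-1}=1, q_{-2}=1, q_{-1}=0:
  i=0: a_0=2, p_0 = 2*1 + 0 = 2, q_0 = 2*0 + 1 = 1.
  i=1: a_1=3, p_1 = 3*2 + 1 = 7, q_1 = 3*1 + 0 = 3.
  i=2: a_2=2, p_2 = 2*7 + 2 = 16, q_2 = 2*3 + 1 = 7.

2/1, 7/3, 16/7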